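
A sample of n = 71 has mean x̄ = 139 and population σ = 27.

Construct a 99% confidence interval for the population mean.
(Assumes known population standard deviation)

Confidence level: 99%, α = 0.01
z_0.005 = 2.576
SE = σ/√n = 27/√71 = 3.2043
Margin of error = 2.576 × 3.2043 = 8.2543
CI: x̄ ± margin = 139 ± 8.2543
CI: (130.7457, 147.2543)

Answer: (130.7457, 147.2543)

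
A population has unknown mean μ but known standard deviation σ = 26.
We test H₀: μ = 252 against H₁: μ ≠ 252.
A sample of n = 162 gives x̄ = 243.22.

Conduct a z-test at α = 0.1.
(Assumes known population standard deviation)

Standard error: SE = σ/√n = 26/√162 = 2.0428
z-statistic: z = (x̄ - μ₀)/SE = (243.22 - 252)/2.0428 = -4.2980
Critical value: ±1.645
p-value < 0.0001
Decision: reject H₀

Answer: z = -4.2980, reject H₀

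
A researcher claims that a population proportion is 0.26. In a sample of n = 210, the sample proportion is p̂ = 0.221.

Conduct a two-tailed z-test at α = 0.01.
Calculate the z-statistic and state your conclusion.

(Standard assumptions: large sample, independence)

H₀: p = 0.26, H₁: p ≠ 0.26
Standard error: SE = √(p₀(1-p₀)/n) = √(0.26×0.74/210) = 0.030269
z-statistic: z = (p̂ - p₀)/SE = (0.221 - 0.26)/0.030269 = -1.2884
Critical value: z_0.005 = ±2.576
p-value = 0.1976
Decision: fail to reject H₀ at α = 0.01

Answer: z = -1.2884, fail to reject H₀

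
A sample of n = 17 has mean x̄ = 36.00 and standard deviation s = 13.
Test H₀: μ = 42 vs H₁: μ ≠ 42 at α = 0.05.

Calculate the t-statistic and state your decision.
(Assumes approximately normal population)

df = n - 1 = 16
SE = s/√n = 13/√17 = 3.1530
t = (x̄ - μ₀)/SE = (36.00 - 42)/3.1530 = -1.9029
Critical value: t_{0.025,16} = ±2.120
p-value ≈ 0.0752
Decision: fail to reject H₀

Answer: t = -1.9029, fail to reject H₀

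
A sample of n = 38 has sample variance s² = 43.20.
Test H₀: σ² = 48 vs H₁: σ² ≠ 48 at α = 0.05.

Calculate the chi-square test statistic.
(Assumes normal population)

Answer: χ² = 33.3000, fail to reject H₀

Derivation:
df = n - 1 = 37
χ² = (n-1)s²/σ₀² = 37×43.20/48 = 33.3000
Critical values: χ²_{0.975,37} = 22.106, χ²_{0.025,37} = 55.668
Rejection region: χ² < 22.106 or χ² > 55.668
Decision: fail to reject H₀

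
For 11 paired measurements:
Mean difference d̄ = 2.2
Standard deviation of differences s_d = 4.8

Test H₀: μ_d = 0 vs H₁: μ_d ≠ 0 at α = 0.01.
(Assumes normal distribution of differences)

df = n - 1 = 10
SE = s_d/√n = 4.8/√11 = 1.4473
t = d̄/SE = 2.2/1.4473 = 1.5201
Critical value: t_{0.005,10} = ±3.169
p-value ≈ 0.1595
Decision: fail to reject H₀

Answer: t = 1.5201, fail to reject H₀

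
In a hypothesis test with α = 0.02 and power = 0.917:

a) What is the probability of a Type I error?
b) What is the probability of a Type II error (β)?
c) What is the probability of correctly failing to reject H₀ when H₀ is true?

a) Type I error probability = α = 0.02
b) Power = P(reject H₀ | H₁ true) = 1 - β = 0.917, so Type II error probability = β = 1 - Power = 0.083
c) P(fail to reject H₀ | H₀ true) = 1 - α = 0.98

Answer: a) 0.02, b) 0.083, c) 0.98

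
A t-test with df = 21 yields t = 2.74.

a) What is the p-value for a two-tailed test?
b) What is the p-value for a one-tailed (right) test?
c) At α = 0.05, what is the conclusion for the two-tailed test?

Answer: a) 0.0123, b) 0.0061, c) reject H₀

Derivation:
Using t-distribution with df = 21:
a) Two-tailed: p = 2×P(T > 2.74) = 0.0123
b) One-tailed: p = P(T > 2.74) = 0.0061
c) 0.0123 < 0.05, reject H₀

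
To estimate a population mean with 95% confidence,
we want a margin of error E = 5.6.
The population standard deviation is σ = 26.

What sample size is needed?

z_0.025 = 1.960
n = (z×σ/E)² = (1.960×26/5.6)²
n = 82.8100
Round up: n = 83

Answer: n = 83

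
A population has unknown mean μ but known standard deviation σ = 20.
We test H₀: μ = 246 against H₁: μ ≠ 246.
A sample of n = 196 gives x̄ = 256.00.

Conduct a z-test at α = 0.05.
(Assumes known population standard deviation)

Standard error: SE = σ/√n = 20/√196 = 1.4286
z-statistic: z = (x̄ - μ₀)/SE = (256.00 - 246)/1.4286 = 6.9999
Critical value: ±1.960
p-value < 0.0001
Decision: reject H₀

Answer: z = 6.9999, reject H₀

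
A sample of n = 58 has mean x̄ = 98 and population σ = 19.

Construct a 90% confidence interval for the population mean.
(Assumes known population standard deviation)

Confidence level: 90%, α = 0.1
z_0.05 = 1.645
SE = σ/√n = 19/√58 = 2.4948
Margin of error = 1.645 × 2.4948 = 4.1039
CI: x̄ ± margin = 98 ± 4.1039
CI: (93.8961, 102.1039)

Answer: (93.8961, 102.1039)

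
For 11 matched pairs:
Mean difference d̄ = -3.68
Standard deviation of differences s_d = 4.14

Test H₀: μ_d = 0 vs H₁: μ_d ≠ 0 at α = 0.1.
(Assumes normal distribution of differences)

df = n - 1 = 10
SE = s_d/√n = 4.14/√11 = 1.2483
t = d̄/SE = -3.68/1.2483 = -2.9480
Critical value: t_{0.05,10} = ±1.812
p-value ≈ 0.0146
Decision: reject H₀

Answer: t = -2.9480, reject H₀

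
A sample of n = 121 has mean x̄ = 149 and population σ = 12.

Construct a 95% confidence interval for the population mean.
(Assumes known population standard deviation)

Confidence level: 95%, α = 0.05
z_0.025 = 1.960
SE = σ/√n = 12/√121 = 1.0909
Margin of error = 1.960 × 1.0909 = 2.1382
CI: x̄ ± margin = 149 ± 2.1382
CI: (146.8618, 151.1382)

Answer: (146.8618, 151.1382)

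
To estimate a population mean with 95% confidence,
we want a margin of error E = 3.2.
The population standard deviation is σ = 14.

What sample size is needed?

z_0.025 = 1.960
n = (z×σ/E)² = (1.960×14/3.2)²
n = 73.5306
Round up: n = 74

Answer: n = 74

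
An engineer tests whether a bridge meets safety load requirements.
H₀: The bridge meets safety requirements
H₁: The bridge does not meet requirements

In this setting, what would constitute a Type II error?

Answer: Declaring an unsafe bridge to be safe

Derivation:
Type I error (α): Rejecting H₀ when H₀ is true
Type II error (β): Failing to reject H₀ when H₁ is true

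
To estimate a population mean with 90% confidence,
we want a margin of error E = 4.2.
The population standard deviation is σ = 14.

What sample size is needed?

Answer: n = 31

Derivation:
z_0.05 = 1.645
n = (z×σ/E)² = (1.645×14/4.2)²
n = 30.0669
Round up: n = 31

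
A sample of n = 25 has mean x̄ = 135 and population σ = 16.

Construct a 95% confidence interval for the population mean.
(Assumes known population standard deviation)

Answer: (128.7280, 141.2720)

Derivation:
Confidence level: 95%, α = 0.05
z_0.025 = 1.960
SE = σ/√n = 16/√25 = 3.2000
Margin of error = 1.960 × 3.2000 = 6.2720
CI: x̄ ± margin = 135 ± 6.2720
CI: (128.7280, 141.2720)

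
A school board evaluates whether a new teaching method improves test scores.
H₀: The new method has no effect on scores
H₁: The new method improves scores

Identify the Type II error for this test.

Type I error: rejecting H₀ when it is actually true (false positive).
Type II error: failing to reject H₀ when H₁ is actually true (false negative).

Answer: Failing to adopt an effective teaching method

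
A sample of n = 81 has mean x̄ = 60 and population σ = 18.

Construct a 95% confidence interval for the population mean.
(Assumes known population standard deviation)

Answer: (56.0800, 63.9200)

Derivation:
Confidence level: 95%, α = 0.05
z_0.025 = 1.960
SE = σ/√n = 18/√81 = 2.0000
Margin of error = 1.960 × 2.0000 = 3.9200
CI: x̄ ± margin = 60 ± 3.9200
CI: (56.0800, 63.9200)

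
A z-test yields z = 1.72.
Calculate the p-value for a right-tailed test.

Answer: p-value ≈ 0.0427

Derivation:
For z = 1.72:
p = P(Z > 1.72) = 1 - Φ(1.72) = 0.0427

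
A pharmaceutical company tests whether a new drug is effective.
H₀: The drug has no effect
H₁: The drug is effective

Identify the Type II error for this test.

Answer: Failing to detect the drug's effect when it actually works

Derivation:
A Type I error (probability α) occurs when we reject a true H₀.
A Type II error (probability β) occurs when we fail to reject a false H₀.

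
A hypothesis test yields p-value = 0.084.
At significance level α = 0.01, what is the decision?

Answer: fail to reject H₀

Derivation:
Compare p-value to α:
0.084 ≥ 0.01
Decision: fail to reject H₀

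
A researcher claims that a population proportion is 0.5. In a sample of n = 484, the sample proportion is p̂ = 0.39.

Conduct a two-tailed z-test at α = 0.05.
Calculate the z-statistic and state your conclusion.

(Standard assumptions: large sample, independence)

H₀: p = 0.5, H₁: p ≠ 0.5
Standard error: SE = √(p₀(1-p₀)/n) = √(0.5×0.5/484) = 0.022727
z-statistic: z = (p̂ - p₀)/SE = (0.39 - 0.5)/0.022727 = -4.8401
Critical value: z_0.025 = ±1.960
p-value < 0.0001
Decision: reject H₀ at α = 0.05

Answer: z = -4.8401, reject H₀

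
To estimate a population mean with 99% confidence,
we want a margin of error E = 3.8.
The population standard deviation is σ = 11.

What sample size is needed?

z_0.005 = 2.576
n = (z×σ/E)² = (2.576×11/3.8)²
n = 55.6045
Round up: n = 56

Answer: n = 56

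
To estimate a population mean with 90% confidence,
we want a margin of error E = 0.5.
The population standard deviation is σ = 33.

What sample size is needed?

Answer: n = 11788

Derivation:
z_0.05 = 1.645
n = (z×σ/E)² = (1.645×33/0.5)²
n = 11787.4449
Round up: n = 11788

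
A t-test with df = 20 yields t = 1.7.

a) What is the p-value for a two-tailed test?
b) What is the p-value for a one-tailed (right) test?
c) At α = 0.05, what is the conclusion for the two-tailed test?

Answer: a) 0.1046, b) 0.0523, c) fail to reject H₀

Derivation:
Using t-distribution with df = 20:
a) Two-tailed: p = 2×P(T > 1.7) = 0.1046
b) One-tailed: p = P(T > 1.7) = 0.0523
c) 0.1046 ≥ 0.05, fail to reject H₀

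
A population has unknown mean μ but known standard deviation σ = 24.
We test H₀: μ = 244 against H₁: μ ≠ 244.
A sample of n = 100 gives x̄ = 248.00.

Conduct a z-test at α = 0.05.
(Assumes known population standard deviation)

Standard error: SE = σ/√n = 24/√100 = 2.4000
z-statistic: z = (x̄ - μ₀)/SE = (248.00 - 244)/2.4000 = 1.6667
Critical value: ±1.960
p-value = 0.0956
Decision: fail to reject H₀

Answer: z = 1.6667, fail to reject H₀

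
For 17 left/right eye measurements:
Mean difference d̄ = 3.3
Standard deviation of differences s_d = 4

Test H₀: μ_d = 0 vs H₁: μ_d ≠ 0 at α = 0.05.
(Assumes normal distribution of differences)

Answer: t = 3.4017, reject H₀

Derivation:
df = n - 1 = 16
SE = s_d/√n = 4/√17 = 0.9701
t = d̄/SE = 3.3/0.9701 = 3.4017
Critical value: t_{0.025,16} = ±2.120
p-value ≈ 0.0036
Decision: reject H₀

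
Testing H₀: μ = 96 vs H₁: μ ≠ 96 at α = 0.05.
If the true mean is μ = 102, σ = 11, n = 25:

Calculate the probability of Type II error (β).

SE = σ/√n = 11/√25 = 2.2000
Critical values: μ₀ ± z_0.025×SE = 96 ± 1.960×2.2000
Acceptance region: (91.6880, 100.3120)
Under H₁ (μ = 102): z_high = (100.3120 - 102)/2.2000 = -0.7673, z_low = (91.6880 - 102)/2.2000 = -4.6873
β = P(not reject | H₁) = Φ(-0.7673) - Φ(-4.6873) ≈ 0.2215

Answer: β ≈ 0.2215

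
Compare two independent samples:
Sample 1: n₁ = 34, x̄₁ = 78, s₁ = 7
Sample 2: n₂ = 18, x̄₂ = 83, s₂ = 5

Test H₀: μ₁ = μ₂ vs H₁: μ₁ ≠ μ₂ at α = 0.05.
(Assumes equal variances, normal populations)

Answer: t = -2.6841, reject H₀

Derivation:
Pooled variance: s²_p = [33×7² + 17×5²]/(50) = 40.8400
s_p = 6.3906
SE = s_p×√(1/n₁ + 1/n₂) = 6.3906×√(1/34 + 1/18) = 1.8628
t = (x̄₁ - x̄₂)/SE = (78 - 83)/1.8628 = -2.6841
df = 50, t-critical = ±2.009
Decision: reject H₀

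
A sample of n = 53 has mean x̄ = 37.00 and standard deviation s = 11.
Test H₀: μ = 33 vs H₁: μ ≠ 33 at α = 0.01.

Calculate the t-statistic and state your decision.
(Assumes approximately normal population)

Answer: t = 2.6473, fail to reject H₀

Derivation:
df = n - 1 = 52
SE = s/√n = 11/√53 = 1.5110
t = (x̄ - μ₀)/SE = (37.00 - 33)/1.5110 = 2.6473
Critical value: t_{0.005,52} = ±2.674
p-value ≈ 0.0107
Decision: fail to reject H₀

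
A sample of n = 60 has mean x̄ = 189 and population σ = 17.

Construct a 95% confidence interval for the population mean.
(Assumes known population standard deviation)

Answer: (184.6984, 193.3016)

Derivation:
Confidence level: 95%, α = 0.05
z_0.025 = 1.960
SE = σ/√n = 17/√60 = 2.1947
Margin of error = 1.960 × 2.1947 = 4.3016
CI: x̄ ± margin = 189 ± 4.3016
CI: (184.6984, 193.3016)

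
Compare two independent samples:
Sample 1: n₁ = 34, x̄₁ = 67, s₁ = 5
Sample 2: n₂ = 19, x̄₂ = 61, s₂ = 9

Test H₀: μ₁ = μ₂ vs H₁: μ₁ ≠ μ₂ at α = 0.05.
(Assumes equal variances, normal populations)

Pooled variance: s²_p = [33×5² + 18×9²]/(51) = 44.7647
s_p = 6.6906
SE = s_p×√(1/n₁ + 1/n₂) = 6.6906×√(1/34 + 1/19) = 1.9164
t = (x̄₁ - x̄₂)/SE = (67 - 61)/1.9164 = 3.1309
df = 51, t-critical = ±2.008
Decision: reject H₀

Answer: t = 3.1309, reject H₀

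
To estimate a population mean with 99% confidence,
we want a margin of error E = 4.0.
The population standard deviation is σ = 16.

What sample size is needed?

Answer: n = 107

Derivation:
z_0.005 = 2.576
n = (z×σ/E)² = (2.576×16/4.0)²
n = 106.1724
Round up: n = 107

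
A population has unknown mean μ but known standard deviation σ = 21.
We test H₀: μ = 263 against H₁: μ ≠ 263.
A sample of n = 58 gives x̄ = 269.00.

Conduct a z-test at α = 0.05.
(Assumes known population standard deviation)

Standard error: SE = σ/√n = 21/√58 = 2.7574
z-statistic: z = (x̄ - μ₀)/SE = (269.00 - 263)/2.7574 = 2.1760
Critical value: ±1.960
p-value = 0.0296
Decision: reject H₀

Answer: z = 2.1760, reject H₀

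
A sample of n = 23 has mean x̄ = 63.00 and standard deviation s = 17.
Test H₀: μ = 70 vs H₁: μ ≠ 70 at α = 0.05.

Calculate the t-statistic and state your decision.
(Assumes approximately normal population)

Answer: t = -1.9748, fail to reject H₀

Derivation:
df = n - 1 = 22
SE = s/√n = 17/√23 = 3.5447
t = (x̄ - μ₀)/SE = (63.00 - 70)/3.5447 = -1.9748
Critical value: t_{0.025,22} = ±2.074
p-value ≈ 0.0610
Decision: fail to reject H₀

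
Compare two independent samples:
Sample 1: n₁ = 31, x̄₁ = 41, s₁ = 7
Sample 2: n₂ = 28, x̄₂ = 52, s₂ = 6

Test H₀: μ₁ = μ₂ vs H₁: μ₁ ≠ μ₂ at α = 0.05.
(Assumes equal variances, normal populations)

Answer: t = -6.4459, reject H₀

Derivation:
Pooled variance: s²_p = [30×7² + 27×6²]/(57) = 42.8421
s_p = 6.5454
SE = s_p×√(1/n₁ + 1/n₂) = 6.5454×√(1/31 + 1/28) = 1.7065
t = (x̄₁ - x̄₂)/SE = (41 - 52)/1.7065 = -6.4459
df = 57, t-critical = ±2.002
Decision: reject H₀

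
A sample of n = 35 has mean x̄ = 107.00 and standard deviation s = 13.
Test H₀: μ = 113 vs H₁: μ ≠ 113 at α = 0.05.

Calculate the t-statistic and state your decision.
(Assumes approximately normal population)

Answer: t = -2.7305, reject H₀

Derivation:
df = n - 1 = 34
SE = s/√n = 13/√35 = 2.1974
t = (x̄ - μ₀)/SE = (107.00 - 113)/2.1974 = -2.7305
Critical value: t_{0.025,34} = ±2.032
p-value ≈ 0.0099
Decision: reject H₀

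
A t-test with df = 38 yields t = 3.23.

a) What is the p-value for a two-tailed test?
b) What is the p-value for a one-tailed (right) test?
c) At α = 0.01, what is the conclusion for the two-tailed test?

Answer: a) 0.0026, b) 0.0013, c) reject H₀

Derivation:
Using t-distribution with df = 38:
a) Two-tailed: p = 2×P(T > 3.23) = 0.0026
b) One-tailed: p = P(T > 3.23) = 0.0013
c) 0.0026 < 0.01, reject H₀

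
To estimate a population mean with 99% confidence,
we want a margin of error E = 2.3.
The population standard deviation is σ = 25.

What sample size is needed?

z_0.005 = 2.576
n = (z×σ/E)² = (2.576×25/2.3)²
n = 784.0000
Already a whole number: n = 784

Answer: n = 784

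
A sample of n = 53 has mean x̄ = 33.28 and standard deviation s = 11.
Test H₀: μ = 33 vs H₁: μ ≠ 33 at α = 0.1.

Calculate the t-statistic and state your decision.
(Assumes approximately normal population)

Answer: t = 0.1853, fail to reject H₀

Derivation:
df = n - 1 = 52
SE = s/√n = 11/√53 = 1.5110
t = (x̄ - μ₀)/SE = (33.28 - 33)/1.5110 = 0.1853
Critical value: t_{0.05,52} = ±1.675
p-value ≈ 0.8537
Decision: fail to reject H₀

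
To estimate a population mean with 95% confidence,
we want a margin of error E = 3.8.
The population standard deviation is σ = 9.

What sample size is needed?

z_0.025 = 1.960
n = (z×σ/E)² = (1.960×9/3.8)²
n = 21.5491
Round up: n = 22

Answer: n = 22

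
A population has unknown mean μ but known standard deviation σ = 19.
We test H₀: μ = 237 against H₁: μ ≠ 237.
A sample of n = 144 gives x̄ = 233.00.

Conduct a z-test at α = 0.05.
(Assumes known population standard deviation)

Answer: z = -2.5264, reject H₀

Derivation:
Standard error: SE = σ/√n = 19/√144 = 1.5833
z-statistic: z = (x̄ - μ₀)/SE = (233.00 - 237)/1.5833 = -2.5264
Critical value: ±1.960
p-value = 0.0115
Decision: reject H₀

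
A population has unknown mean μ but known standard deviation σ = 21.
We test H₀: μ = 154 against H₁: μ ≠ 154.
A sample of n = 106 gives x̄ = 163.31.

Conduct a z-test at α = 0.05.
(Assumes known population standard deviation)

Standard error: SE = σ/√n = 21/√106 = 2.0397
z-statistic: z = (x̄ - μ₀)/SE = (163.31 - 154)/2.0397 = 4.5644
Critical value: ±1.960
p-value < 0.0001
Decision: reject H₀

Answer: z = 4.5644, reject H₀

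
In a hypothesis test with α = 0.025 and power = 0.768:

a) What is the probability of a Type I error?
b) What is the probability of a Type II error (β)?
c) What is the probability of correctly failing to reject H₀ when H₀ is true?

Answer: a) 0.025, b) 0.232, c) 0.975

Derivation:
a) Type I error probability = α = 0.025
b) Power = P(reject H₀ | H₁ true) = 1 - β = 0.768, so Type II error probability = β = 1 - Power = 0.232
c) P(fail to reject H₀ | H₀ true) = 1 - α = 0.975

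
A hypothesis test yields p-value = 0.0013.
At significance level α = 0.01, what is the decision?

Answer: reject H₀

Derivation:
Compare p-value to α:
0.0013 < 0.01
Decision: reject H₀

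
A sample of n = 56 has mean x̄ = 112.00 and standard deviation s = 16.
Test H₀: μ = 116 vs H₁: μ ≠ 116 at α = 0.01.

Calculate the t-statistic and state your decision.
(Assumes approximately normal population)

df = n - 1 = 55
SE = s/√n = 16/√56 = 2.1381
t = (x̄ - μ₀)/SE = (112.00 - 116)/2.1381 = -1.8708
Critical value: t_{0.005,55} = ±2.668
p-value ≈ 0.0667
Decision: fail to reject H₀

Answer: t = -1.8708, fail to reject H₀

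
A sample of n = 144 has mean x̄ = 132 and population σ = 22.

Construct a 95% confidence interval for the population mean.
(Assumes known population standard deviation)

Confidence level: 95%, α = 0.05
z_0.025 = 1.960
SE = σ/√n = 22/√144 = 1.8333
Margin of error = 1.960 × 1.8333 = 3.5933
CI: x̄ ± margin = 132 ± 3.5933
CI: (128.4067, 135.5933)

Answer: (128.4067, 135.5933)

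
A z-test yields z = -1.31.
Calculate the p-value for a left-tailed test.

Answer: p-value ≈ 0.0951

Derivation:
For z = -1.31:
p = P(Z < -1.31) = Φ(-1.31) = 0.0951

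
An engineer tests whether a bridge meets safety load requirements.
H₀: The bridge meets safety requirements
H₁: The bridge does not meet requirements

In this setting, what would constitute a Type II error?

A Type I error (probability α) occurs when we reject a true H₀.
A Type II error (probability β) occurs when we fail to reject a false H₀.

Answer: Declaring an unsafe bridge to be safe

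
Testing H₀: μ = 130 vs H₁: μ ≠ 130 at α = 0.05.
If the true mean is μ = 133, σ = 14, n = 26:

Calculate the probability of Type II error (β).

Answer: β ≈ 0.8060

Derivation:
SE = σ/√n = 14/√26 = 2.7456
Critical values: μ₀ ± z_0.025×SE = 130 ± 1.960×2.7456
Acceptance region: (124.6186, 135.3814)
Under H₁ (μ = 133): z_high = (135.3814 - 133)/2.7456 = 0.8674, z_low = (124.6186 - 133)/2.7456 = -3.0527
β = P(not reject | H₁) = Φ(0.8674) - Φ(-3.0527) ≈ 0.8060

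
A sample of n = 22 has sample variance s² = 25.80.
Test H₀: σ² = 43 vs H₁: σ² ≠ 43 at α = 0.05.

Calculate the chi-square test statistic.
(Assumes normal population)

df = n - 1 = 21
χ² = (n-1)s²/σ₀² = 21×25.80/43 = 12.6000
Critical values: χ²_{0.975,21} = 10.283, χ²_{0.025,21} = 35.479
Rejection region: χ² < 10.283 or χ² > 35.479
Decision: fail to reject H₀

Answer: χ² = 12.6000, fail to reject H₀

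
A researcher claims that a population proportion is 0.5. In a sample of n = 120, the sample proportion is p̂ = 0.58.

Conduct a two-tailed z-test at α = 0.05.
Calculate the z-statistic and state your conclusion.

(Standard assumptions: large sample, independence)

H₀: p = 0.5, H₁: p ≠ 0.5
Standard error: SE = √(p₀(1-p₀)/n) = √(0.5×0.5/120) = 0.045644
z-statistic: z = (p̂ - p₀)/SE = (0.58 - 0.5)/0.045644 = 1.7527
Critical value: z_0.025 = ±1.960
p-value = 0.0797
Decision: fail to reject H₀ at α = 0.05

Answer: z = 1.7527, fail to reject H₀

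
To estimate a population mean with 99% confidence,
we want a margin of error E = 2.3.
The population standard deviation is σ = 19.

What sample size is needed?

Answer: n = 453

Derivation:
z_0.005 = 2.576
n = (z×σ/E)² = (2.576×19/2.3)²
n = 452.8384
Round up: n = 453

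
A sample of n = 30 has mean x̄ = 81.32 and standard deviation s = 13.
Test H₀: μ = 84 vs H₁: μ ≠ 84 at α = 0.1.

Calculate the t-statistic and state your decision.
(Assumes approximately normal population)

df = n - 1 = 29
SE = s/√n = 13/√30 = 2.3735
t = (x̄ - μ₀)/SE = (81.32 - 84)/2.3735 = -1.1291
Critical value: t_{0.05,29} = ±1.699
p-value ≈ 0.2681
Decision: fail to reject H₀

Answer: t = -1.1291, fail to reject H₀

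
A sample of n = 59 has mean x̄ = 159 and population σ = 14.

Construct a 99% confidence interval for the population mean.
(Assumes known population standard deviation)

Answer: (154.3050, 163.6950)

Derivation:
Confidence level: 99%, α = 0.01
z_0.005 = 2.576
SE = σ/√n = 14/√59 = 1.8226
Margin of error = 2.576 × 1.8226 = 4.6950
CI: x̄ ± margin = 159 ± 4.6950
CI: (154.3050, 163.6950)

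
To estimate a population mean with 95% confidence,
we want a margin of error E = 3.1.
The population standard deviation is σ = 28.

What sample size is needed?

z_0.025 = 1.960
n = (z×σ/E)² = (1.960×28/3.1)²
n = 313.4042
Round up: n = 314

Answer: n = 314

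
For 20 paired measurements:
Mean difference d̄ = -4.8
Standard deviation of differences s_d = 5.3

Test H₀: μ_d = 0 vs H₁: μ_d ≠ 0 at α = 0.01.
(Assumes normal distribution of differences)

Answer: t = -4.0503, reject H₀

Derivation:
df = n - 1 = 19
SE = s_d/√n = 5.3/√20 = 1.1851
t = d̄/SE = -4.8/1.1851 = -4.0503
Critical value: t_{0.005,19} = ±2.861
p-value ≈ 0.0007
Decision: reject H₀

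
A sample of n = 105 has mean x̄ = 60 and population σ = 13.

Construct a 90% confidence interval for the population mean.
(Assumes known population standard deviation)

Answer: (57.9130, 62.0870)

Derivation:
Confidence level: 90%, α = 0.1
z_0.05 = 1.645
SE = σ/√n = 13/√105 = 1.2687
Margin of error = 1.645 × 1.2687 = 2.0870
CI: x̄ ± margin = 60 ± 2.0870
CI: (57.9130, 62.0870)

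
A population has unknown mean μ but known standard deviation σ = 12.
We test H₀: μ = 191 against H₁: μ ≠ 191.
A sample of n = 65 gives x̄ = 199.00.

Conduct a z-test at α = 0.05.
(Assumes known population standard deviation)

Standard error: SE = σ/√n = 12/√65 = 1.4884
z-statistic: z = (x̄ - μ₀)/SE = (199.00 - 191)/1.4884 = 5.3749
Critical value: ±1.960
p-value < 0.0001
Decision: reject H₀

Answer: z = 5.3749, reject H₀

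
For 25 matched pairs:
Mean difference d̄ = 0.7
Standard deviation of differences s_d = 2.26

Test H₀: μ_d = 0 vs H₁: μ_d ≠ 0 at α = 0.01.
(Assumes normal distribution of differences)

df = n - 1 = 24
SE = s_d/√n = 2.26/√25 = 0.4520
t = d̄/SE = 0.7/0.4520 = 1.5487
Critical value: t_{0.005,24} = ±2.797
p-value ≈ 0.1345
Decision: fail to reject H₀

Answer: t = 1.5487, fail to reject H₀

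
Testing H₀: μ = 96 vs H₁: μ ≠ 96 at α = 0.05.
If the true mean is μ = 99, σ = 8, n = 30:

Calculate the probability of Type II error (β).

Answer: β ≈ 0.4626

Derivation:
SE = σ/√n = 8/√30 = 1.4606
Critical values: μ₀ ± z_0.025×SE = 96 ± 1.960×1.4606
Acceptance region: (93.1372, 98.8628)
Under H₁ (μ = 99): z_high = (98.8628 - 99)/1.4606 = -0.0939, z_low = (93.1372 - 99)/1.4606 = -4.0140
β = P(not reject | H₁) = Φ(-0.0939) - Φ(-4.0140) ≈ 0.4626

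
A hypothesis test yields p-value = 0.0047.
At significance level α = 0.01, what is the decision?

Compare p-value to α:
0.0047 < 0.01
Decision: reject H₀

Answer: reject H₀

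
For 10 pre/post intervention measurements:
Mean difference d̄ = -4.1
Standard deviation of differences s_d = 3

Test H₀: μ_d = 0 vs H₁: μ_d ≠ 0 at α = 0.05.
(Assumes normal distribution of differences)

df = n - 1 = 9
SE = s_d/√n = 3/√10 = 0.9487
t = d̄/SE = -4.1/0.9487 = -4.3217
Critical value: t_{0.025,9} = ±2.262
p-value ≈ 0.0019
Decision: reject H₀

Answer: t = -4.3217, reject H₀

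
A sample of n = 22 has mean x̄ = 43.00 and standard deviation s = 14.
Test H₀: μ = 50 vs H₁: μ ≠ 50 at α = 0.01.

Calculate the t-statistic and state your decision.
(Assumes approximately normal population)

df = n - 1 = 21
SE = s/√n = 14/√22 = 2.9848
t = (x̄ - μ₀)/SE = (43.00 - 50)/2.9848 = -2.3452
Critical value: t_{0.005,21} = ±2.831
p-value ≈ 0.0289
Decision: fail to reject H₀

Answer: t = -2.3452, fail to reject H₀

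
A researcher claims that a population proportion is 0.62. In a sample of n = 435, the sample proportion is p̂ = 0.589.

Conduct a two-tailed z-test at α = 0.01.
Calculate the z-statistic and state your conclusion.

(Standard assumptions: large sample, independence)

H₀: p = 0.62, H₁: p ≠ 0.62
Standard error: SE = √(p₀(1-p₀)/n) = √(0.62×0.38/435) = 0.023272
z-statistic: z = (p̂ - p₀)/SE = (0.589 - 0.62)/0.023272 = -1.3321
Critical value: z_0.005 = ±2.576
p-value = 0.1828
Decision: fail to reject H₀ at α = 0.01

Answer: z = -1.3321, fail to reject H₀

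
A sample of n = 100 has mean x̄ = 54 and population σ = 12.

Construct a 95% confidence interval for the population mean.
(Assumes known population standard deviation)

Confidence level: 95%, α = 0.05
z_0.025 = 1.960
SE = σ/√n = 12/√100 = 1.2000
Margin of error = 1.960 × 1.2000 = 2.3520
CI: x̄ ± margin = 54 ± 2.3520
CI: (51.6480, 56.3520)

Answer: (51.6480, 56.3520)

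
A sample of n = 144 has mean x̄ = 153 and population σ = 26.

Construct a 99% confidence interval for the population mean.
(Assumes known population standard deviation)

Answer: (147.4186, 158.5814)

Derivation:
Confidence level: 99%, α = 0.01
z_0.005 = 2.576
SE = σ/√n = 26/√144 = 2.1667
Margin of error = 2.576 × 2.1667 = 5.5814
CI: x̄ ± margin = 153 ± 5.5814
CI: (147.4186, 158.5814)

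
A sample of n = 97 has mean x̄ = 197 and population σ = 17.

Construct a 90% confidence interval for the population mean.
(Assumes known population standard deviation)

Answer: (194.1606, 199.8394)

Derivation:
Confidence level: 90%, α = 0.1
z_0.05 = 1.645
SE = σ/√n = 17/√97 = 1.7261
Margin of error = 1.645 × 1.7261 = 2.8394
CI: x̄ ± margin = 197 ± 2.8394
CI: (194.1606, 199.8394)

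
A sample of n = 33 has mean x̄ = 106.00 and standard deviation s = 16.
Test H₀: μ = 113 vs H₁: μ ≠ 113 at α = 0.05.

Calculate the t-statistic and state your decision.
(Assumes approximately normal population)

df = n - 1 = 32
SE = s/√n = 16/√33 = 2.7852
t = (x̄ - μ₀)/SE = (106.00 - 113)/2.7852 = -2.5133
Critical value: t_{0.025,32} = ±2.037
p-value ≈ 0.0172
Decision: reject H₀

Answer: t = -2.5133, reject H₀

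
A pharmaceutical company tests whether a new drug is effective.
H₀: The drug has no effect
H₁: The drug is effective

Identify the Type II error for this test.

A Type I error (probability α) occurs when we reject a true H₀.
A Type II error (probability β) occurs when we fail to reject a false H₀.

Answer: Failing to detect the drug's effect when it actually works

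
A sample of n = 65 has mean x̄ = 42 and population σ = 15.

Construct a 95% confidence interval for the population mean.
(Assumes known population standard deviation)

Confidence level: 95%, α = 0.05
z_0.025 = 1.960
SE = σ/√n = 15/√65 = 1.8605
Margin of error = 1.960 × 1.8605 = 3.6466
CI: x̄ ± margin = 42 ± 3.6466
CI: (38.3534, 45.6466)

Answer: (38.3534, 45.6466)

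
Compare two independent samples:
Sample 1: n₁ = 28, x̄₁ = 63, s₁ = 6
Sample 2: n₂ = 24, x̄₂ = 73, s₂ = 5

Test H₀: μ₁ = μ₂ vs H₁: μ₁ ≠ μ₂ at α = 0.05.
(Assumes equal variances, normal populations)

Pooled variance: s²_p = [27×6² + 23×5²]/(50) = 30.9400
s_p = 5.5624
SE = s_p×√(1/n₁ + 1/n₂) = 5.5624×√(1/28 + 1/24) = 1.5473
t = (x̄₁ - x̄₂)/SE = (63 - 73)/1.5473 = -6.4629
df = 50, t-critical = ±2.009
Decision: reject H₀

Answer: t = -6.4629, reject H₀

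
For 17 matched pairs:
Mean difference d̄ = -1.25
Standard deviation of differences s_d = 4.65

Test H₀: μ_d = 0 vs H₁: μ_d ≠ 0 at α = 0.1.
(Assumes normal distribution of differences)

Answer: t = -1.1084, fail to reject H₀

Derivation:
df = n - 1 = 16
SE = s_d/√n = 4.65/√17 = 1.1278
t = d̄/SE = -1.25/1.1278 = -1.1084
Critical value: t_{0.05,16} = ±1.746
p-value ≈ 0.2841
Decision: fail to reject H₀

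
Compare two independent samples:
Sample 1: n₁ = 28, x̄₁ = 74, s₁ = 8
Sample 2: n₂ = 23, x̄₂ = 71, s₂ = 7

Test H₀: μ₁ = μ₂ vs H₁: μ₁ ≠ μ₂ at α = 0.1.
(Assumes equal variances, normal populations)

Answer: t = 1.4087, fail to reject H₀

Derivation:
Pooled variance: s²_p = [27×8² + 22×7²]/(49) = 57.2653
s_p = 7.5674
SE = s_p×√(1/n₁ + 1/n₂) = 7.5674×√(1/28 + 1/23) = 2.1296
t = (x̄₁ - x̄₂)/SE = (74 - 71)/2.1296 = 1.4087
df = 49, t-critical = ±1.677
Decision: fail to reject H₀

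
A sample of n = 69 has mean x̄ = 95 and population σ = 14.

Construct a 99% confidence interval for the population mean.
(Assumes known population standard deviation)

Confidence level: 99%, α = 0.01
z_0.005 = 2.576
SE = σ/√n = 14/√69 = 1.6854
Margin of error = 2.576 × 1.6854 = 4.3416
CI: x̄ ± margin = 95 ± 4.3416
CI: (90.6584, 99.3416)

Answer: (90.6584, 99.3416)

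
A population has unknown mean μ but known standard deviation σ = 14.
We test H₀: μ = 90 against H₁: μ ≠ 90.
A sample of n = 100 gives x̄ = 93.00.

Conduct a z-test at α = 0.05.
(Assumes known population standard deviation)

Standard error: SE = σ/√n = 14/√100 = 1.4000
z-statistic: z = (x̄ - μ₀)/SE = (93.00 - 90)/1.4000 = 2.1429
Critical value: ±1.960
p-value = 0.0321
Decision: reject H₀

Answer: z = 2.1429, reject H₀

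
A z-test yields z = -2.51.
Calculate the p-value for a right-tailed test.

For z = -2.51:
p = P(Z > -2.51) = 1 - Φ(-2.51) = 0.9940

Answer: p-value ≈ 0.9940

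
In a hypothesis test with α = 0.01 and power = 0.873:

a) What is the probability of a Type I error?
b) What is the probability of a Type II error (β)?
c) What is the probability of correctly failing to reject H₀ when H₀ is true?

Answer: a) 0.01, b) 0.127, c) 0.99

Derivation:
a) Type I error probability = α = 0.01
b) Power = P(reject H₀ | H₁ true) = 1 - β = 0.873, so Type II error probability = β = 1 - Power = 0.127
c) P(fail to reject H₀ | H₀ true) = 1 - α = 0.99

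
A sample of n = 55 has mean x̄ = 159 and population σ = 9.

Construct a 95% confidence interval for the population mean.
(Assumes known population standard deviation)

Confidence level: 95%, α = 0.05
z_0.025 = 1.960
SE = σ/√n = 9/√55 = 1.2136
Margin of error = 1.960 × 1.2136 = 2.3787
CI: x̄ ± margin = 159 ± 2.3787
CI: (156.6213, 161.3787)

Answer: (156.6213, 161.3787)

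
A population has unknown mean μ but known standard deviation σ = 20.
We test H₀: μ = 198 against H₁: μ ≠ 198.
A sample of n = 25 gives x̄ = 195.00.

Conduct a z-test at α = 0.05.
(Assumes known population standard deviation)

Answer: z = -0.7500, fail to reject H₀

Derivation:
Standard error: SE = σ/√n = 20/√25 = 4.0000
z-statistic: z = (x̄ - μ₀)/SE = (195.00 - 198)/4.0000 = -0.7500
Critical value: ±1.960
p-value = 0.4533
Decision: fail to reject H₀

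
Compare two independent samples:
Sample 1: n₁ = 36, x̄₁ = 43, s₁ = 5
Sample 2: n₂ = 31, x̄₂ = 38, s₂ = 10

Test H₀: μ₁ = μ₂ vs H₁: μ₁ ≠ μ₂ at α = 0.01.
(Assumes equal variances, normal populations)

Pooled variance: s²_p = [35×5² + 30×10²]/(65) = 59.6154
s_p = 7.7211
SE = s_p×√(1/n₁ + 1/n₂) = 7.7211×√(1/36 + 1/31) = 1.8918
t = (x̄₁ - x̄₂)/SE = (43 - 38)/1.8918 = 2.6430
df = 65, t-critical = ±2.654
Decision: fail to reject H₀

Answer: t = 2.6430, fail to reject H₀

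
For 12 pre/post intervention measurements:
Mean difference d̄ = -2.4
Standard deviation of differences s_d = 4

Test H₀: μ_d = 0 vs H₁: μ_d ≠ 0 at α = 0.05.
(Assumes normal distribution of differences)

Answer: t = -2.0785, fail to reject H₀

Derivation:
df = n - 1 = 11
SE = s_d/√n = 4/√12 = 1.1547
t = d̄/SE = -2.4/1.1547 = -2.0785
Critical value: t_{0.025,11} = ±2.201
p-value ≈ 0.0619
Decision: fail to reject H₀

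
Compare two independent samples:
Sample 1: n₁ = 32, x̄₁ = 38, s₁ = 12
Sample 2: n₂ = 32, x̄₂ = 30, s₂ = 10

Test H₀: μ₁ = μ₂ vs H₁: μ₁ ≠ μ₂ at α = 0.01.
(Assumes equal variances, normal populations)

Pooled variance: s²_p = [31×12² + 31×10²]/(62) = 122.0000
s_p = 11.0454
SE = s_p×√(1/n₁ + 1/n₂) = 11.0454×√(1/32 + 1/32) = 2.7614
t = (x̄₁ - x̄₂)/SE = (38 - 30)/2.7614 = 2.8971
df = 62, t-critical = ±2.657
Decision: reject H₀

Answer: t = 2.8971, reject H₀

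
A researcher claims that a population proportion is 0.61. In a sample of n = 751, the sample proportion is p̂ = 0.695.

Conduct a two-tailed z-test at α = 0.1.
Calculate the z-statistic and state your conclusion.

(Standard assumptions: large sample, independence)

H₀: p = 0.61, H₁: p ≠ 0.61
Standard error: SE = √(p₀(1-p₀)/n) = √(0.61×0.39/751) = 0.017798
z-statistic: z = (p̂ - p₀)/SE = (0.695 - 0.61)/0.017798 = 4.7758
Critical value: z_0.05 = ±1.645
p-value < 0.0001
Decision: reject H₀ at α = 0.1

Answer: z = 4.7758, reject H₀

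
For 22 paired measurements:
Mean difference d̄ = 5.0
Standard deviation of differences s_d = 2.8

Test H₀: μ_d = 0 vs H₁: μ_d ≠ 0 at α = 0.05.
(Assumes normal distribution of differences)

df = n - 1 = 21
SE = s_d/√n = 2.8/√22 = 0.5970
t = d̄/SE = 5.0/0.5970 = 8.3752
Critical value: t_{0.025,21} = ±2.080
p-value < 0.0001
Decision: reject H₀

Answer: t = 8.3752, reject H₀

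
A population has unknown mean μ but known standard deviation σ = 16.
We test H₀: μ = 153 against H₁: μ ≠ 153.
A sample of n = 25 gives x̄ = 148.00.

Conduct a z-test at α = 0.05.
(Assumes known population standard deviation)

Standard error: SE = σ/√n = 16/√25 = 3.2000
z-statistic: z = (x̄ - μ₀)/SE = (148.00 - 153)/3.2000 = -1.5625
Critical value: ±1.960
p-value = 0.1182
Decision: fail to reject H₀

Answer: z = -1.5625, fail to reject H₀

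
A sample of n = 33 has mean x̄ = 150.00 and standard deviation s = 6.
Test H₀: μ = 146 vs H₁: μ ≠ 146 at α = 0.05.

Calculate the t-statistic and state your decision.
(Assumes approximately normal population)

df = n - 1 = 32
SE = s/√n = 6/√33 = 1.0445
t = (x̄ - μ₀)/SE = (150.00 - 146)/1.0445 = 3.8296
Critical value: t_{0.025,32} = ±2.037
p-value ≈ 0.0006
Decision: reject H₀

Answer: t = 3.8296, reject H₀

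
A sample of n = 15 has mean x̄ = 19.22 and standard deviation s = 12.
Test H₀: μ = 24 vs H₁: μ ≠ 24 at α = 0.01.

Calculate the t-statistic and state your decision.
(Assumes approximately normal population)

df = n - 1 = 14
SE = s/√n = 12/√15 = 3.0984
t = (x̄ - μ₀)/SE = (19.22 - 24)/3.0984 = -1.5427
Critical value: t_{0.005,14} = ±2.977
p-value ≈ 0.1452
Decision: fail to reject H₀

Answer: t = -1.5427, fail to reject H₀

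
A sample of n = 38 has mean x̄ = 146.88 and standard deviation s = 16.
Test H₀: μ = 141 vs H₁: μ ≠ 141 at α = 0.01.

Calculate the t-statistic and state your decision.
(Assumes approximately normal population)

Answer: t = 2.2655, fail to reject H₀

Derivation:
df = n - 1 = 37
SE = s/√n = 16/√38 = 2.5955
t = (x̄ - μ₀)/SE = (146.88 - 141)/2.5955 = 2.2655
Critical value: t_{0.005,37} = ±2.715
p-value ≈ 0.0294
Decision: fail to reject H₀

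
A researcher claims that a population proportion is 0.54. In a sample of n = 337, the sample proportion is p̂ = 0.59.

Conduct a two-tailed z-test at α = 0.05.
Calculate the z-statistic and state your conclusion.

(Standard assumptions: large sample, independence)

Answer: z = 1.8417, fail to reject H₀

Derivation:
H₀: p = 0.54, H₁: p ≠ 0.54
Standard error: SE = √(p₀(1-p₀)/n) = √(0.54×0.46/337) = 0.027149
z-statistic: z = (p̂ - p₀)/SE = (0.59 - 0.54)/0.027149 = 1.8417
Critical value: z_0.025 = ±1.960
p-value = 0.0655
Decision: fail to reject H₀ at α = 0.05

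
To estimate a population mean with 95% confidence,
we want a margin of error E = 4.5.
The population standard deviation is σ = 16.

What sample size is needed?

z_0.025 = 1.960
n = (z×σ/E)² = (1.960×16/4.5)²
n = 48.5654
Round up: n = 49

Answer: n = 49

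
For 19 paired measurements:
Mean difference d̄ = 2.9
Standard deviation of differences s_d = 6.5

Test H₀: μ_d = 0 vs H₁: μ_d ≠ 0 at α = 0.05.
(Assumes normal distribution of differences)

Answer: t = 1.9447, fail to reject H₀

Derivation:
df = n - 1 = 18
SE = s_d/√n = 6.5/√19 = 1.4912
t = d̄/SE = 2.9/1.4912 = 1.9447
Critical value: t_{0.025,18} = ±2.101
p-value ≈ 0.0676
Decision: fail to reject H₀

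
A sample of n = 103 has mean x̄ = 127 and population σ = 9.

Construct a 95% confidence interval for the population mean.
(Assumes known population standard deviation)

Answer: (125.2619, 128.7381)

Derivation:
Confidence level: 95%, α = 0.05
z_0.025 = 1.960
SE = σ/√n = 9/√103 = 0.8868
Margin of error = 1.960 × 0.8868 = 1.7381
CI: x̄ ± margin = 127 ± 1.7381
CI: (125.2619, 128.7381)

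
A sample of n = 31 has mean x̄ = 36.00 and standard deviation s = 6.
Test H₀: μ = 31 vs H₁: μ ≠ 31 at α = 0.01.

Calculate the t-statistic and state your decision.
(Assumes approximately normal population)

df = n - 1 = 30
SE = s/√n = 6/√31 = 1.0776
t = (x̄ - μ₀)/SE = (36.00 - 31)/1.0776 = 4.6399
Critical value: t_{0.005,30} = ±2.750
p-value ≈ 0.0001
Decision: reject H₀

Answer: t = 4.6399, reject H₀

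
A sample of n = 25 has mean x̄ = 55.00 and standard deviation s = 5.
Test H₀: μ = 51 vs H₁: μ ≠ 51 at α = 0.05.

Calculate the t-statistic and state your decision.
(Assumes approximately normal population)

df = n - 1 = 24
SE = s/√n = 5/√25 = 1.0000
t = (x̄ - μ₀)/SE = (55.00 - 51)/1.0000 = 4.0000
Critical value: t_{0.025,24} = ±2.064
p-value ≈ 0.0005
Decision: reject H₀

Answer: t = 4.0000, reject H₀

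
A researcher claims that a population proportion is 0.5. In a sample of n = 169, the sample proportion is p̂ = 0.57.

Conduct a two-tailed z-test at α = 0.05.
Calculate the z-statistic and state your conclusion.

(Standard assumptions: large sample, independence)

H₀: p = 0.5, H₁: p ≠ 0.5
Standard error: SE = √(p₀(1-p₀)/n) = √(0.5×0.5/169) = 0.038462
z-statistic: z = (p̂ - p₀)/SE = (0.57 - 0.5)/0.038462 = 1.8200
Critical value: z_0.025 = ±1.960
p-value = 0.0688
Decision: fail to reject H₀ at α = 0.05

Answer: z = 1.8200, fail to reject H₀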